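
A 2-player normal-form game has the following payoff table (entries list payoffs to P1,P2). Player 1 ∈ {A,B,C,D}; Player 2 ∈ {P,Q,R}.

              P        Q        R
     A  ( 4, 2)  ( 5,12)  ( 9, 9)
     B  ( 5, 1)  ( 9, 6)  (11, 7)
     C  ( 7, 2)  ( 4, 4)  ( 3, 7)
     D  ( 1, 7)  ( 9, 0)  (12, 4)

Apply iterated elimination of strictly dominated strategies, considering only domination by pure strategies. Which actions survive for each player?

P1 drop A (B beats it: P:5>4 Q:9>5 R:11>9)
P2 drop Q (R beats it: B:7>6 C:7>4 D:4>0)
P1→{B,C,D} P2→{P,R}

IESDS → P1:{B,C,D} P2:{P,R}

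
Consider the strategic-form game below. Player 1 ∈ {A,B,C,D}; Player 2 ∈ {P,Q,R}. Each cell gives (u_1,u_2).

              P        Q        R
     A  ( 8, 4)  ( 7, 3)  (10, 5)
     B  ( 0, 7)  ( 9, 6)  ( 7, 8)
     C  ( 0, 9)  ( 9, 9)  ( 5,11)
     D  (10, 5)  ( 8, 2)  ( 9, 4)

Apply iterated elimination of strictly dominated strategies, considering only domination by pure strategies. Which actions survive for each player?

Remaining: P1:{A,D} P2:{P,R}

P2 drop Q (R beats it: A:5>3 B:8>6 C:11>9 D:4>2)
P1 drop B (A beats it: P:8>0 R:10>7)
P1 drop C (A beats it: P:8>0 R:10>5)
P1→{A,D} P2→{P,R}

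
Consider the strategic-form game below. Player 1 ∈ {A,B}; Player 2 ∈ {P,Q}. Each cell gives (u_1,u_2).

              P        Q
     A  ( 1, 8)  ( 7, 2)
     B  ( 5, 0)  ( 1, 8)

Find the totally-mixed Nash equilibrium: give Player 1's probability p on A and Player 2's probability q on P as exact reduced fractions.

P1 mixes 4/7 on A; P2 mixes 3/5 on P

P1 indiff ⇒ q·1+(1-q)·7 = q·5+(1-q)·1 ⇒ q(-4) = (1-q)(-6) ⇒ q = 3/5
P2 indiff ⇒ p·8+(1-p)·0 = p·2+(1-p)·8 ⇒ p(6) = (1-p)(8) ⇒ p = 4/7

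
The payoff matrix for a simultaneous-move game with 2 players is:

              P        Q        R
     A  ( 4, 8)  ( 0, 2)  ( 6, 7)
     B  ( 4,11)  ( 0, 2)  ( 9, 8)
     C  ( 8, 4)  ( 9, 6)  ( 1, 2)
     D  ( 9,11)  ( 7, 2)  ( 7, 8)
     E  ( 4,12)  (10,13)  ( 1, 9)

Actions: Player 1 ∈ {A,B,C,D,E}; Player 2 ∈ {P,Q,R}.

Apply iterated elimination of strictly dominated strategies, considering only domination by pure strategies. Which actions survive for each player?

P1 drop A (D beats it: P:9>4 Q:7>0 R:7>6)
P2 drop R (P beats it: B:11>8 C:4>2 D:11>8 E:12>9)
P1 drop B (C beats it: P:8>4 Q:9>0)
P1→{C,D,E} P2→{P,Q}

IESDS → P1:{C,D,E} P2:{P,Q}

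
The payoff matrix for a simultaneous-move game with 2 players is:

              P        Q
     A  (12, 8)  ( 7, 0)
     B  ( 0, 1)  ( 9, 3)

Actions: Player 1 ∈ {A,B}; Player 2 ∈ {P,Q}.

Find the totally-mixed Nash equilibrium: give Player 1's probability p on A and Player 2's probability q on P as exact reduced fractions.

(p,q) = (1/5, 1/7)

P1 indiff ⇒ q·12+(1-q)·7 = q·0+(1-q)·9 ⇒ q(12) = (1-q)(2) ⇒ q = 1/7
P2 indiff ⇒ p·8+(1-p)·1 = p·0+(1-p)·3 ⇒ p(8) = (1-p)(2) ⇒ p = 1/5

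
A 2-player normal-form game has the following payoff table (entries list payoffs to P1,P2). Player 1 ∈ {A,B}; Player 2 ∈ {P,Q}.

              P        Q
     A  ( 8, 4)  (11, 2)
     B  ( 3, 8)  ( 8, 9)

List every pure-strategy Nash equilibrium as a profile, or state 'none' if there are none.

NE set: (A,P)

(A,P): NE
(A,Q): not NE [P2→P gives 4>2]
(B,P): not NE [P1→A gives 8>3; P2→Q gives 9>8]
(B,Q): not NE [P1→A gives 11>8]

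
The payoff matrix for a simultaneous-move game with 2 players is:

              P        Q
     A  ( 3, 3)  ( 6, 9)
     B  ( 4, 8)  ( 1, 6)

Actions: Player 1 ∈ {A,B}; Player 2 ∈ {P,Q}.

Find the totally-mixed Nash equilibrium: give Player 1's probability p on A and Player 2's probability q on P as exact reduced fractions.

P1 mixes 1/4 on A; P2 mixes 5/6 on P

P1 indiff ⇒ q·3+(1-q)·6 = q·4+(1-q)·1 ⇒ q(-1) = (1-q)(-5) ⇒ q = 5/6
P2 indiff ⇒ p·3+(1-p)·8 = p·9+(1-p)·6 ⇒ p(-6) = (1-p)(-2) ⇒ p = 1/4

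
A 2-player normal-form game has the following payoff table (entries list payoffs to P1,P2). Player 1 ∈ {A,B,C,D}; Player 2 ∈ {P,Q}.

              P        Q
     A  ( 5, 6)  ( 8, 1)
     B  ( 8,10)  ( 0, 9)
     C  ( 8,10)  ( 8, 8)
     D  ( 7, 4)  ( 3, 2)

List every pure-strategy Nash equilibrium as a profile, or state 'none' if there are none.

(A,P): not NE [P1→C gives 8>5]
(A,Q): not NE [P2→P gives 6>1]
(B,P): NE
(B,Q): not NE [P1→C gives 8>0; P2→P gives 10>9]
(C,P): NE
(C,Q): not NE [P2→P gives 10>8]
(D,P): not NE [P1→C gives 8>7]
(D,Q): not NE [P1→C gives 8>3; P2→P gives 4>2]

PSNE = {(B,P), (C,P)}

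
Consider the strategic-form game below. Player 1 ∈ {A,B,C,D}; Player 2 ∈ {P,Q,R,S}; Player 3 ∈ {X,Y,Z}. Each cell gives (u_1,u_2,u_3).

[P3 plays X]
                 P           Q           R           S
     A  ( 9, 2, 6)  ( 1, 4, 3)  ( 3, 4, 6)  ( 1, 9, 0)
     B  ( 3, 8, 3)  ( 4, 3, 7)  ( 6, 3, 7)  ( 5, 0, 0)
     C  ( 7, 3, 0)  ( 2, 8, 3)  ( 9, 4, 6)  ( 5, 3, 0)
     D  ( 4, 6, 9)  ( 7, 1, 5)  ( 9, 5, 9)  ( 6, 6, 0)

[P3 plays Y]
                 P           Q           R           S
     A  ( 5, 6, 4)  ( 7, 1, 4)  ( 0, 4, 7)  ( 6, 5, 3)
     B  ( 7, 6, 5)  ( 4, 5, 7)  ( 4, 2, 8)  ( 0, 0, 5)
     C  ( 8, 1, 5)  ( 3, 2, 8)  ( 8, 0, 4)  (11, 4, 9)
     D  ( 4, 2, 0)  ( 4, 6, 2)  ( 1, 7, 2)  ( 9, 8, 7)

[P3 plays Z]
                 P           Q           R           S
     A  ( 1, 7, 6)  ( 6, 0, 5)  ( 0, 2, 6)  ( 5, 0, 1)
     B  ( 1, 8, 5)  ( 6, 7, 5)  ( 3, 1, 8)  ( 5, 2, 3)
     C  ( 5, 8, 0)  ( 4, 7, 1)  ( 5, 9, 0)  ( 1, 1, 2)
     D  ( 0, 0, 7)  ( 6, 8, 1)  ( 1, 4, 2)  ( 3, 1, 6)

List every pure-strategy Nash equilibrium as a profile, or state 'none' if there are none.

(A,P,X): not NE [P2→S gives 9>2]
(A,P,Y): not NE [P1→C gives 8>5; P3→Z gives 6>4]
(A,P,Z): not NE [P1→C gives 5>1]
(A,Q,X): not NE [P1→D gives 7>1; P2→S gives 9>4; P3→Z gives 5>3]
(A,Q,Y): not NE [P2→P gives 6>1; P3→Z gives 5>4]
(A,Q,Z): not NE [P2→P gives 7>0]
(A,R,X): not NE [P1→D gives 9>3; P2→S gives 9>4; P3→Y gives 7>6]
(A,R,Y): not NE [P1→C gives 8>0; P2→P gives 6>4]
(A,R,Z): not NE [P1→C gives 5>0; P2→P gives 7>2; P3→Y gives 7>6]
(A,S,X): not NE [P1→D gives 6>1; P3→Y gives 3>0]
(A,S,Y): not NE [P1→C gives 11>6; P2→P gives 6>5]
(A,S,Z): not NE [P2→P gives 7>0; P3→Y gives 3>1]
(B,P,X): not NE [P1→A gives 9>3; P3→Z gives 5>3]
(B,P,Y): not NE [P1→C gives 8>7]
(B,P,Z): not NE [P1→C gives 5>1]
(B,Q,X): not NE [P1→D gives 7>4; P2→P gives 8>3]
(B,Q,Y): not NE [P1→A gives 7>4; P2→P gives 6>5]
(B,Q,Z): not NE [P2→P gives 8>7; P3→Y gives 7>5]
(B,R,X): not NE [P1→D gives 9>6; P2→P gives 8>3; P3→Z gives 8>7]
(B,R,Y): not NE [P1→C gives 8>4; P2→P gives 6>2]
(B,R,Z): not NE [P1→C gives 5>3; P2→P gives 8>1]
(B,S,X): not NE [P1→D gives 6>5; P2→P gives 8>0; P3→Y gives 5>0]
(B,S,Y): not NE [P1→C gives 11>0; P2→P gives 6>0]
(B,S,Z): not NE [P2→P gives 8>2; P3→Y gives 5>3]
(C,P,X): not NE [P1→A gives 9>7; P2→Q gives 8>3; P3→Y gives 5>0]
(C,P,Y): not NE [P2→S gives 4>1]
(C,P,Z): not NE [P2→R gives 9>8; P3→Y gives 5>0]
(C,Q,X): not NE [P1→D gives 7>2; P3→Y gives 8>3]
(C,Q,Y): not NE [P1→A gives 7>3; P2→S gives 4>2]
(C,Q,Z): not NE [P1→D gives 6>4; P2→R gives 9>7; P3→Y gives 8>1]
(C,R,X): not NE [P2→Q gives 8>4]
(C,R,Y): not NE [P2→S gives 4>0; P3→X gives 6>4]
(C,R,Z): not NE [P3→X gives 6>0]
(C,S,X): not NE [P1→D gives 6>5; P2→Q gives 8>3; P3→Y gives 9>0]
(C,S,Y): NE
(C,S,Z): not NE [P1→B gives 5>1; P2→R gives 9>1; P3→Y gives 9>2]
(D,P,X): not NE [P1→A gives 9>4]
(D,P,Y): not NE [P1→C gives 8>4; P2→S gives 8>2; P3→X gives 9>0]
(D,P,Z): not NE [P1→C gives 5>0; P2→Q gives 8>0; P3→X gives 9>7]
(D,Q,X): not NE [P2→S gives 6>1]
(D,Q,Y): not NE [P1→A gives 7>4; P2→S gives 8>6; P3→X gives 5>2]
(D,Q,Z): not NE [P3→X gives 5>1]
(D,R,X): not NE [P2→S gives 6>5]
(D,R,Y): not NE [P1→C gives 8>1; P2→S gives 8>7; P3→X gives 9>2]
(D,R,Z): not NE [P1→C gives 5>1; P2→Q gives 8>4; P3→X gives 9>2]
(D,S,X): not NE [P3→Y gives 7>0]
(D,S,Y): not NE [P1→C gives 11>9]
(D,S,Z): not NE [P1→B gives 5>3; P2→Q gives 8>1; P3→Y gives 7>6]

NE set: (C,S,Y)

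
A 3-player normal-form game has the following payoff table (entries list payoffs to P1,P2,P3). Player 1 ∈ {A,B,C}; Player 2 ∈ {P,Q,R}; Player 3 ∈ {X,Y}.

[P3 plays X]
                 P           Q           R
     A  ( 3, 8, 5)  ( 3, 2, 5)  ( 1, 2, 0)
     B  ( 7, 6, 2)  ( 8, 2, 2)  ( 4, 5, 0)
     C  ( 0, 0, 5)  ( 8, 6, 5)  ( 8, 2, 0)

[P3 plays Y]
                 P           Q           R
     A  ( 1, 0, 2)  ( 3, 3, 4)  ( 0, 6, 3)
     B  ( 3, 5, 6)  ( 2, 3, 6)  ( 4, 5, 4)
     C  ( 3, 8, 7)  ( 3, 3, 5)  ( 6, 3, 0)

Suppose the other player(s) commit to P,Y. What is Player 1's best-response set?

u_1(A vs P,Y) = 1
u_1(B vs P,Y) = 3
u_1(C vs P,Y) = 3
max payoff 3 at {B,C}

argmax u_1 = {B,C}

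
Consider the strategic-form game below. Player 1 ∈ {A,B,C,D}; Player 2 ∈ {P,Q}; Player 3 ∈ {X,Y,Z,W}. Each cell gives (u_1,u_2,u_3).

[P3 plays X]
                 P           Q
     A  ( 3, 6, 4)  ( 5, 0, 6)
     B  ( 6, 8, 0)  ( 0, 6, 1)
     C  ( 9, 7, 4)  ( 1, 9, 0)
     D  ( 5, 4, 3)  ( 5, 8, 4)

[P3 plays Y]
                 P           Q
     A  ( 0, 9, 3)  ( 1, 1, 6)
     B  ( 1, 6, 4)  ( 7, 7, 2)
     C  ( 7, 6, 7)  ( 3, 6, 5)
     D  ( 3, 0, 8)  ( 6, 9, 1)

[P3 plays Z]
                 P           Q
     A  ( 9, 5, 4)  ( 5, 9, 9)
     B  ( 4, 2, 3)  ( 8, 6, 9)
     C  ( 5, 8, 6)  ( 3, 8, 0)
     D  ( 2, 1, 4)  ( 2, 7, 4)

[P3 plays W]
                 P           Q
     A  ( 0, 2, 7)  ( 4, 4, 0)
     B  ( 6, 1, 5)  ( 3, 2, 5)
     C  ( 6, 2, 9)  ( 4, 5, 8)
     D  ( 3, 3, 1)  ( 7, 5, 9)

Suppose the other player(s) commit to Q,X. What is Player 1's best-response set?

u_1(A vs Q,X) = 5
u_1(B vs Q,X) = 0
u_1(C vs Q,X) = 1
u_1(D vs Q,X) = 5
max payoff 5 at {A,D}

P1 best: {A,D}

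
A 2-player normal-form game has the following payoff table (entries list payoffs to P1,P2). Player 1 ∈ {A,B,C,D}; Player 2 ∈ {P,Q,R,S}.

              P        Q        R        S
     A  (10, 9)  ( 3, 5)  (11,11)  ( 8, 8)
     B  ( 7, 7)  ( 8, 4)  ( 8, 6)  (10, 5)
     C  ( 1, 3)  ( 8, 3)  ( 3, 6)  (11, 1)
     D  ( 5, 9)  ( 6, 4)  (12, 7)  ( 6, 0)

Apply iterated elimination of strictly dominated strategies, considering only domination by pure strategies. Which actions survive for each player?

P2 drop Q (R beats it: A:11>5 B:6>4 C:6>3 D:7>4)
P2 drop S (P beats it: A:9>8 B:7>5 C:3>1 D:9>0)
P1 drop B (A beats it: P:10>7 R:11>8)
P1 drop C (A beats it: P:10>1 R:11>3)
P1→{A,D} P2→{P,R}

Remaining: P1:{A,D} P2:{P,R}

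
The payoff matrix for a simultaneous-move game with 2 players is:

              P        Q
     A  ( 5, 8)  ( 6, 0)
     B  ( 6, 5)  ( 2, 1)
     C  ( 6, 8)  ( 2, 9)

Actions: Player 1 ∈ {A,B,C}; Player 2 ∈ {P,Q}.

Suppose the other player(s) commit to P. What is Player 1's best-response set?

u_1(A vs P) = 5
u_1(B vs P) = 6
u_1(C vs P) = 6
max payoff 6 at {B,C}

argmax u_1 = {B,C}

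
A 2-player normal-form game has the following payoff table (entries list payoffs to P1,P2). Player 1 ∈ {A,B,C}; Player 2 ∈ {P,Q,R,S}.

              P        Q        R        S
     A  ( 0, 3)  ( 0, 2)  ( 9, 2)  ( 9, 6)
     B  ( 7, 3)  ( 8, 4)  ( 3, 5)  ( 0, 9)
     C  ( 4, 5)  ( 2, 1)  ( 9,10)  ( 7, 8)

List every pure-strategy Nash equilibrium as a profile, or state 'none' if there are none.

(A,P): not NE [P1→B gives 7>0; P2→S gives 6>3]
(A,Q): not NE [P1→B gives 8>0; P2→S gives 6>2]
(A,R): not NE [P2→S gives 6>2]
(A,S): NE
(B,P): not NE [P2→S gives 9>3]
(B,Q): not NE [P2→S gives 9>4]
(B,R): not NE [P1→C gives 9>3; P2→S gives 9>5]
(B,S): not NE [P1→A gives 9>0]
(C,P): not NE [P1→B gives 7>4; P2→R gives 10>5]
(C,Q): not NE [P1→B gives 8>2; P2→R gives 10>1]
(C,R): NE
(C,S): not NE [P1→A gives 9>7; P2→R gives 10>8]

NE set: (A,S), (C,R)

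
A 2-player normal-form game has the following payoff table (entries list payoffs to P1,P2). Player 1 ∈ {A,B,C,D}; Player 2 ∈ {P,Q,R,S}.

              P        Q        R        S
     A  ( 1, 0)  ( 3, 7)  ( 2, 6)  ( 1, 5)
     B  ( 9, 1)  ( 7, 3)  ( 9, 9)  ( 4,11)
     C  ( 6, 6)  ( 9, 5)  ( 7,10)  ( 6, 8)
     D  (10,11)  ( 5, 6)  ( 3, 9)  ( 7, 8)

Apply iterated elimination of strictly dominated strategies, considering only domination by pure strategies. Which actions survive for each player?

P1 drop A (B beats it: P:9>1 Q:7>3 R:9>2 S:4>1)
P2 drop Q (R beats it: B:9>3 C:10>5 D:9>6)
P1→{B,C,D} P2→{P,R,S}

Survivors P1:{B,C,D} P2:{P,R,S}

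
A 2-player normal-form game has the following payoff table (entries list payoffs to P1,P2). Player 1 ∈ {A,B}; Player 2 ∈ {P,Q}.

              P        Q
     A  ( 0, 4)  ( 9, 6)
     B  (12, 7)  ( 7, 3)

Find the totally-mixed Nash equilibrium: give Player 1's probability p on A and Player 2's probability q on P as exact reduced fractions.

P1 indiff ⇒ q·0+(1-q)·9 = q·12+(1-q)·7 ⇒ q(-12) = (1-q)(-2) ⇒ q = 1/7
P2 indiff ⇒ p·4+(1-p)·7 = p·6+(1-p)·3 ⇒ p(-2) = (1-p)(-4) ⇒ p = 2/3

p=2/3, q=1/7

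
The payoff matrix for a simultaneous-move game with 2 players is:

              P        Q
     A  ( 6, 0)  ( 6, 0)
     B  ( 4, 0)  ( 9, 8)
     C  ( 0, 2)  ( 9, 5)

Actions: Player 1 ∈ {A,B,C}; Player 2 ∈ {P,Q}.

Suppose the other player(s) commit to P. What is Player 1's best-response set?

u_1(A vs P) = 6
u_1(B vs P) = 4
u_1(C vs P) = 0
max payoff 6 at {A}

BR_1 = {A}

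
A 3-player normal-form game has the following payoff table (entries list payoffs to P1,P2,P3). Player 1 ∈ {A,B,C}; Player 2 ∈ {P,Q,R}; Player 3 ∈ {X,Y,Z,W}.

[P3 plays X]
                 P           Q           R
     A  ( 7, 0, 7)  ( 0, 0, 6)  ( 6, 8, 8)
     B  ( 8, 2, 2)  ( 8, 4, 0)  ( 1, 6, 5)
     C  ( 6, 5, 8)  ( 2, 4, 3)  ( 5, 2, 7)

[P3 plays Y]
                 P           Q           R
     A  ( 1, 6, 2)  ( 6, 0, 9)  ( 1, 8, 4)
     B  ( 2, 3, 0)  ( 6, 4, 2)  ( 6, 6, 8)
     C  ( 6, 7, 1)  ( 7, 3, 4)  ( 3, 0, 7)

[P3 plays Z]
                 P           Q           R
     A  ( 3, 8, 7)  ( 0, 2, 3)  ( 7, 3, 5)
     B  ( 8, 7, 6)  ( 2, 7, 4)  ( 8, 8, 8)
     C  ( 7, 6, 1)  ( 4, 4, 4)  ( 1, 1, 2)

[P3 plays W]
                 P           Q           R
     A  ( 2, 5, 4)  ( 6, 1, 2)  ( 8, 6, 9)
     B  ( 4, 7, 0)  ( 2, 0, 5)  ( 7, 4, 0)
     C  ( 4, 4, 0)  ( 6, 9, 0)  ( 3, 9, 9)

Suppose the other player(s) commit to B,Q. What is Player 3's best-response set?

P3 best: {W}

u_3(X vs B,Q) = 0
u_3(Y vs B,Q) = 2
u_3(Z vs B,Q) = 4
u_3(W vs B,Q) = 5
max payoff 5 at {W}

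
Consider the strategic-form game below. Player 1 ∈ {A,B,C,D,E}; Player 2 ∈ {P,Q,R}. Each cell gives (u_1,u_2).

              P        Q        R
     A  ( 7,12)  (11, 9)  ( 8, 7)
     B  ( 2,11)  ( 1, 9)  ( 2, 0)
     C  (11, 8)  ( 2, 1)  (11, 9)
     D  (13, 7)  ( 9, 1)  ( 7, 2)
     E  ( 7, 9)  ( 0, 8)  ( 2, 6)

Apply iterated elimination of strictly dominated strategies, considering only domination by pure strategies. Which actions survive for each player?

P1 drop B (A beats it: P:7>2 Q:11>1 R:8>2)
P1 drop E (C beats it: P:11>7 Q:2>0 R:11>2)
P2 drop Q (P beats it: A:12>9 C:8>1 D:7>1)
P1 drop A (C beats it: P:11>7 R:11>8)
P1→{C,D} P2→{P,R}

Survivors P1:{C,D} P2:{P,R}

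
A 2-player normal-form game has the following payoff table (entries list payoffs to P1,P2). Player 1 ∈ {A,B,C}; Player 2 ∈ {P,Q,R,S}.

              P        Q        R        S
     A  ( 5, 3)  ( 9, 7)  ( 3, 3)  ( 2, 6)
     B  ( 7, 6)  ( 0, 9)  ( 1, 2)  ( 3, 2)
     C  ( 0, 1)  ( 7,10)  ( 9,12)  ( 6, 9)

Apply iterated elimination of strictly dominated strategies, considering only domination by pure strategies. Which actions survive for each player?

Remaining: P1:{A,C} P2:{Q,R}

P2 drop P (Q beats it: A:7>3 B:9>6 C:10>1)
P1 drop B (C beats it: Q:7>0 R:9>1 S:6>3)
P2 drop S (Q beats it: A:7>6 C:10>9)
P1→{A,C} P2→{Q,R}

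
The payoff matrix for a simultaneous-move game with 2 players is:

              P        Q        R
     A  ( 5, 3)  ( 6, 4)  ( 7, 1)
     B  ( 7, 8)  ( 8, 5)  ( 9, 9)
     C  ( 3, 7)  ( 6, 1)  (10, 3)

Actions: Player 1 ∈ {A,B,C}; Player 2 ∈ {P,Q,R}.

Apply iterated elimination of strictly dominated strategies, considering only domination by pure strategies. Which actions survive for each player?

P1 drop A (B beats it: P:7>5 Q:8>6 R:9>7)
P2 drop Q (P beats it: B:8>5 C:7>1)
P1→{B,C} P2→{P,R}

IESDS → P1:{B,C} P2:{P,R}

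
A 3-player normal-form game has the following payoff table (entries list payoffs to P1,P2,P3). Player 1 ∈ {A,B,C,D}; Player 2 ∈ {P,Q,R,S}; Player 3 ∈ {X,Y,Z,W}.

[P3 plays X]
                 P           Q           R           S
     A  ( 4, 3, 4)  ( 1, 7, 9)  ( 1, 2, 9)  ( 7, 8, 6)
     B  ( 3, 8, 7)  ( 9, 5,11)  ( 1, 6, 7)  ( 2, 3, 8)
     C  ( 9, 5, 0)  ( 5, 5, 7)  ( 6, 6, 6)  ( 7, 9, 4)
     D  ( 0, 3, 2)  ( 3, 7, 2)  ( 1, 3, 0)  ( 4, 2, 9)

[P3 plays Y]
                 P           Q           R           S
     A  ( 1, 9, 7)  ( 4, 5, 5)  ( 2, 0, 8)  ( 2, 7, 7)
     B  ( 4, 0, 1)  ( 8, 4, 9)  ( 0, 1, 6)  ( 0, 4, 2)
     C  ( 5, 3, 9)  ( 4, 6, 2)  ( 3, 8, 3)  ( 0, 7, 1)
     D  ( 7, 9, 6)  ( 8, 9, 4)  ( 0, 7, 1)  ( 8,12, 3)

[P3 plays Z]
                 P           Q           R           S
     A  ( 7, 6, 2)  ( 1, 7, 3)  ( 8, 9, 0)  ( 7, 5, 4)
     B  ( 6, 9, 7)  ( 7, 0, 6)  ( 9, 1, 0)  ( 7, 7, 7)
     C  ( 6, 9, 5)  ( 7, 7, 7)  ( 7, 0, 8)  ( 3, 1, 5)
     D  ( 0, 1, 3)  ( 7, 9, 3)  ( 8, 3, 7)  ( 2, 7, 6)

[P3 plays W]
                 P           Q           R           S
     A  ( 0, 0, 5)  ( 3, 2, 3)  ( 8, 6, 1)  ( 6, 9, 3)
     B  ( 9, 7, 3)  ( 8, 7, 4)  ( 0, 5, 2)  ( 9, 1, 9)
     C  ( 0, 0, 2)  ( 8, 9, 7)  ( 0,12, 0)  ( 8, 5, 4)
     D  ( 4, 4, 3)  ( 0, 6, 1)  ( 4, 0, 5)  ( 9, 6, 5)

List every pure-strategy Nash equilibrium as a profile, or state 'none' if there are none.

PSNE: ∅

(A,P,X): not NE [P1→C gives 9>4; P2→S gives 8>3; P3→Y gives 7>4]
(A,P,Y): not NE [P1→D gives 7>1]
(A,P,Z): not NE [P2→R gives 9>6; P3→Y gives 7>2]
(A,P,W): not NE [P1→B gives 9>0; P2→S gives 9>0; P3→Y gives 7>5]
(A,Q,X): not NE [P1→B gives 9>1; P2→S gives 8>7]
(A,Q,Y): not NE [P1→D gives 8>4; P2→P gives 9>5; P3→X gives 9>5]
(A,Q,Z): not NE [P1→D gives 7>1; P2→R gives 9>7; P3→X gives 9>3]
(A,Q,W): not NE [P1→C gives 8>3; P2→S gives 9>2; P3→X gives 9>3]
(A,R,X): not NE [P1→C gives 6>1; P2→S gives 8>2]
(A,R,Y): not NE [P1→C gives 3>2; P2→P gives 9>0; P3→X gives 9>8]
(A,R,Z): not NE [P1→B gives 9>8; P3→X gives 9>0]
(A,R,W): not NE [P2→S gives 9>6; P3→X gives 9>1]
(A,S,X): not NE [P3→Y gives 7>6]
(A,S,Y): not NE [P1→D gives 8>2; P2→P gives 9>7]
(A,S,Z): not NE [P2→R gives 9>5; P3→Y gives 7>4]
(A,S,W): not NE [P1→D gives 9>6; P3→Y gives 7>3]
(B,P,X): not NE [P1→C gives 9>3]
(B,P,Y): not NE [P1→D gives 7>4; P2→S gives 4>0; P3→Z gives 7>1]
(B,P,Z): not NE [P1→A gives 7>6]
(B,P,W): not NE [P3→Z gives 7>3]
(B,Q,X): not NE [P2→P gives 8>5]
(B,Q,Y): not NE [P3→X gives 11>9]
(B,Q,Z): not NE [P2→P gives 9>0; P3→X gives 11>6]
(B,Q,W): not NE [P3→X gives 11>4]
(B,R,X): not NE [P1→C gives 6>1; P2→P gives 8>6]
(B,R,Y): not NE [P1→C gives 3>0; P2→S gives 4>1; P3→X gives 7>6]
(B,R,Z): not NE [P2→P gives 9>1; P3→X gives 7>0]
(B,R,W): not NE [P1→A gives 8>0; P2→Q gives 7>5; P3→X gives 7>2]
(B,S,X): not NE [P1→C gives 7>2; P2→P gives 8>3; P3→W gives 9>8]
(B,S,Y): not NE [P1→D gives 8>0; P3→W gives 9>2]
(B,S,Z): not NE [P2→P gives 9>7; P3→W gives 9>7]
(B,S,W): not NE [P2→Q gives 7>1]
(C,P,X): not NE [P2→S gives 9>5; P3→Y gives 9>0]
(C,P,Y): not NE [P1→D gives 7>5; P2→R gives 8>3]
(C,P,Z): not NE [P1→A gives 7>6; P3→Y gives 9>5]
(C,P,W): not NE [P1→B gives 9>0; P2→R gives 12>0; P3→Y gives 9>2]
(C,Q,X): not NE [P1→B gives 9>5; P2→S gives 9>5]
(C,Q,Y): not NE [P1→D gives 8>4; P2→R gives 8>6; P3→W gives 7>2]
(C,Q,Z): not NE [P2→P gives 9>7]
(C,Q,W): not NE [P2→R gives 12>9]
(C,R,X): not NE [P2→S gives 9>6; P3→Z gives 8>6]
(C,R,Y): not NE [P3→Z gives 8>3]
(C,R,Z): not NE [P1→B gives 9>7; P2→P gives 9>0]
(C,R,W): not NE [P1→A gives 8>0; P3→Z gives 8>0]
(C,S,X): not NE [P3→Z gives 5>4]
(C,S,Y): not NE [P1→D gives 8>0; P2→R gives 8>7; P3→Z gives 5>1]
(C,S,Z): not NE [P1→B gives 7>3; P2→P gives 9>1]
(C,S,W): not NE [P1→D gives 9>8; P2→R gives 12>5; P3→Z gives 5>4]
(D,P,X): not NE [P1→C gives 9>0; P2→Q gives 7>3; P3→Y gives 6>2]
(D,P,Y): not NE [P2→S gives 12>9]
(D,P,Z): not NE [P1→A gives 7>0; P2→Q gives 9>1; P3→Y gives 6>3]
(D,P,W): not NE [P1→B gives 9>4; P2→S gives 6>4; P3→Y gives 6>3]
(D,Q,X): not NE [P1→B gives 9>3; P3→Y gives 4>2]
(D,Q,Y): not NE [P2→S gives 12>9]
(D,Q,Z): not NE [P3→Y gives 4>3]
(D,Q,W): not NE [P1→C gives 8>0; P3→Y gives 4>1]
(D,R,X): not NE [P1→C gives 6>1; P2→Q gives 7>3; P3→Z gives 7>0]
(D,R,Y): not NE [P1→C gives 3>0; P2→S gives 12>7; P3→Z gives 7>1]
(D,R,Z): not NE [P1→B gives 9>8; P2→Q gives 9>3]
(D,R,W): not NE [P1→A gives 8>4; P2→S gives 6>0; P3→Z gives 7>5]
(D,S,X): not NE [P1→C gives 7>4; P2→Q gives 7>2]
(D,S,Y): not NE [P3→X gives 9>3]
(D,S,Z): not NE [P1→B gives 7>2; P2→Q gives 9>7; P3→X gives 9>6]
(D,S,W): not NE [P3→X gives 9>5]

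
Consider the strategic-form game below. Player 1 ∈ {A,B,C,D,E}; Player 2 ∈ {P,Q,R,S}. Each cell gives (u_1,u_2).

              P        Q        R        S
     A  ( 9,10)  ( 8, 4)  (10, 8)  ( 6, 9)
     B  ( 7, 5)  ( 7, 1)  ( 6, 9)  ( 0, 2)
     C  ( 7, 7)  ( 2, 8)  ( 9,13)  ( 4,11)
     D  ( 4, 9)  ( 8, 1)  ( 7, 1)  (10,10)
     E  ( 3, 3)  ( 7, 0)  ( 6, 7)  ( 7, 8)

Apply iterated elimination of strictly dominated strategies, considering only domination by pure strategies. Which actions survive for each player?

P1 drop B (A beats it: P:9>7 Q:8>7 R:10>6 S:6>0)
P1 drop C (A beats it: P:9>7 Q:8>2 R:10>9 S:6>4)
P1 drop E (D beats it: P:4>3 Q:8>7 R:7>6 S:10>7)
P2 drop Q (P beats it: A:10>4 D:9>1)
P2 drop R (P beats it: A:10>8 D:9>1)
P1→{A,D} P2→{P,S}

Remaining: P1:{A,D} P2:{P,S}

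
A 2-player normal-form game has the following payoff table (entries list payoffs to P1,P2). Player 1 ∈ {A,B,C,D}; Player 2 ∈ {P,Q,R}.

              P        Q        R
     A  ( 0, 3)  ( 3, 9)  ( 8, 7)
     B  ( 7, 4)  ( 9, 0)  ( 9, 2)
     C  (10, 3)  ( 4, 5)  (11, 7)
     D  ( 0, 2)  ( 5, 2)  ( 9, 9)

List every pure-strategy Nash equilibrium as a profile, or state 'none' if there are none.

(A,P): not NE [P1→C gives 10>0; P2→Q gives 9>3]
(A,Q): not NE [P1→B gives 9>3]
(A,R): not NE [P1→C gives 11>8; P2→Q gives 9>7]
(B,P): not NE [P1→C gives 10>7]
(B,Q): not NE [P2→P gives 4>0]
(B,R): not NE [P1→C gives 11>9; P2→P gives 4>2]
(C,P): not NE [P2→R gives 7>3]
(C,Q): not NE [P1→B gives 9>4; P2→R gives 7>5]
(C,R): NE
(D,P): not NE [P1→C gives 10>0; P2→R gives 9>2]
(D,Q): not NE [P1→B gives 9>5; P2→R gives 9>2]
(D,R): not NE [P1→C gives 11>9]

PSNE = {(C,R)}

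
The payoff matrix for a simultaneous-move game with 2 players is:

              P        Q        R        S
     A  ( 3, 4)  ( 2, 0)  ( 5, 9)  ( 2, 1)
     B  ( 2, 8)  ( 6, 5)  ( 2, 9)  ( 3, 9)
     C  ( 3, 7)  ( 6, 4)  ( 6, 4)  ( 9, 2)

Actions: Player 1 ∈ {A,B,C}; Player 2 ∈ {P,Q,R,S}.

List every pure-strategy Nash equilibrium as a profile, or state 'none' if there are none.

Nash profiles: (C,P)

(A,P): not NE [P2→R gives 9>4]
(A,Q): not NE [P1→C gives 6>2; P2→R gives 9>0]
(A,R): not NE [P1→C gives 6>5]
(A,S): not NE [P1→C gives 9>2; P2→R gives 9>1]
(B,P): not NE [P1→C gives 3>2; P2→S gives 9>8]
(B,Q): not NE [P2→S gives 9>5]
(B,R): not NE [P1→C gives 6>2]
(B,S): not NE [P1→C gives 9>3]
(C,P): NE
(C,Q): not NE [P2→P gives 7>4]
(C,R): not NE [P2→P gives 7>4]
(C,S): not NE [P2→P gives 7>2]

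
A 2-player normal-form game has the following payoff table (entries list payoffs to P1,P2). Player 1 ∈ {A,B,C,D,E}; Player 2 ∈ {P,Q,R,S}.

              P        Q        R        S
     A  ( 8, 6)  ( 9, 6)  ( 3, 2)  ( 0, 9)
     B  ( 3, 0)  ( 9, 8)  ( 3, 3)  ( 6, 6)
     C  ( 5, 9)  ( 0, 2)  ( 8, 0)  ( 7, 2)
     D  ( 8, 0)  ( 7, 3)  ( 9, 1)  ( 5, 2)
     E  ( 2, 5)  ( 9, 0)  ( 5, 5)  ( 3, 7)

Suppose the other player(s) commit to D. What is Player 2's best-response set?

BR_2 = {Q}

u_2(P vs D) = 0
u_2(Q vs D) = 3
u_2(R vs D) = 1
u_2(S vs D) = 2
max payoff 3 at {Q}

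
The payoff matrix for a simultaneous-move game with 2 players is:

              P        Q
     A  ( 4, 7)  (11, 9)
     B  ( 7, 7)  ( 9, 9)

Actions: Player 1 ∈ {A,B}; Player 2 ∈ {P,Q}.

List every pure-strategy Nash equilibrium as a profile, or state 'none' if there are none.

(A,P): not NE [P1→B gives 7>4; P2→Q gives 9>7]
(A,Q): NE
(B,P): not NE [P2→Q gives 9>7]
(B,Q): not NE [P1→A gives 11>9]

NE set: (A,Q)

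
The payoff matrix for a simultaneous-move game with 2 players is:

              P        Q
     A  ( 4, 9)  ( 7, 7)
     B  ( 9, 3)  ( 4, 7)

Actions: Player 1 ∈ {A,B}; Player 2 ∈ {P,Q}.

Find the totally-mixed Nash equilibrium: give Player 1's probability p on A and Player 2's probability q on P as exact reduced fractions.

(p,q) = (2/3, 3/8)

P1 indiff ⇒ q·4+(1-q)·7 = q·9+(1-q)·4 ⇒ q(-5) = (1-q)(-3) ⇒ q = 3/8
P2 indiff ⇒ p·9+(1-p)·3 = p·7+(1-p)·7 ⇒ p(2) = (1-p)(4) ⇒ p = 2/3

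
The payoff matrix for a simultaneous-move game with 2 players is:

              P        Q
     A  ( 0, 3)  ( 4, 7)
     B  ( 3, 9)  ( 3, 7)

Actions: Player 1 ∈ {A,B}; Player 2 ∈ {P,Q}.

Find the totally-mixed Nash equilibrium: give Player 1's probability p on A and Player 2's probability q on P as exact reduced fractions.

(p,q) = (1/3, 1/4)

P1 indiff ⇒ q·0+(1-q)·4 = q·3+(1-q)·3 ⇒ q(-3) = (1-q)(-1) ⇒ q = 1/4
P2 indiff ⇒ p·3+(1-p)·9 = p·7+(1-p)·7 ⇒ p(-4) = (1-p)(-2) ⇒ p = 1/3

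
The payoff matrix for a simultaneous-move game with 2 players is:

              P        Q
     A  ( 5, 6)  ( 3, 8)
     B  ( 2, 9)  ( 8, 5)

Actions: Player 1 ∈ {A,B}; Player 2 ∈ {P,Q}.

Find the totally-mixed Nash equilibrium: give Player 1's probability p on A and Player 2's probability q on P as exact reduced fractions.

P1 indiff ⇒ q·5+(1-q)·3 = q·2+(1-q)·8 ⇒ q(3) = (1-q)(5) ⇒ q = 5/8
P2 indiff ⇒ p·6+(1-p)·9 = p·8+(1-p)·5 ⇒ p(-2) = (1-p)(-4) ⇒ p = 2/3

p=2/3, q=5/8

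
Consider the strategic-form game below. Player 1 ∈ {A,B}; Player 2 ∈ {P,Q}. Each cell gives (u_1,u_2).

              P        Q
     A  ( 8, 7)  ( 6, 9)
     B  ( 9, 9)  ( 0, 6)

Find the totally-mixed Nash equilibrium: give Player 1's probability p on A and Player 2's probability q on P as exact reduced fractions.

(p,q) = (3/5, 6/7)

P1 indiff ⇒ q·8+(1-q)·6 = q·9+(1-q)·0 ⇒ q(-1) = (1-q)(-6) ⇒ q = 6/7
P2 indiff ⇒ p·7+(1-p)·9 = p·9+(1-p)·6 ⇒ p(-2) = (1-p)(-3) ⇒ p = 3/5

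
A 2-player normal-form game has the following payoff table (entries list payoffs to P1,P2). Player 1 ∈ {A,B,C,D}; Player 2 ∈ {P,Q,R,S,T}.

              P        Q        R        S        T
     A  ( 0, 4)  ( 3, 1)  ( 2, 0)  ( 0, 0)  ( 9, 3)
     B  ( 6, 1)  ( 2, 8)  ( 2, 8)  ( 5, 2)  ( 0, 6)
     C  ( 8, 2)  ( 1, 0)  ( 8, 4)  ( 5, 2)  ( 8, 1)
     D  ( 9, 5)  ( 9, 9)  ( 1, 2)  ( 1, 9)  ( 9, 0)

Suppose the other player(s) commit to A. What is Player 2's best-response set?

argmax u_2 = {P}

u_2(P vs A) = 4
u_2(Q vs A) = 1
u_2(R vs A) = 0
u_2(S vs A) = 0
u_2(T vs A) = 3
max payoff 4 at {P}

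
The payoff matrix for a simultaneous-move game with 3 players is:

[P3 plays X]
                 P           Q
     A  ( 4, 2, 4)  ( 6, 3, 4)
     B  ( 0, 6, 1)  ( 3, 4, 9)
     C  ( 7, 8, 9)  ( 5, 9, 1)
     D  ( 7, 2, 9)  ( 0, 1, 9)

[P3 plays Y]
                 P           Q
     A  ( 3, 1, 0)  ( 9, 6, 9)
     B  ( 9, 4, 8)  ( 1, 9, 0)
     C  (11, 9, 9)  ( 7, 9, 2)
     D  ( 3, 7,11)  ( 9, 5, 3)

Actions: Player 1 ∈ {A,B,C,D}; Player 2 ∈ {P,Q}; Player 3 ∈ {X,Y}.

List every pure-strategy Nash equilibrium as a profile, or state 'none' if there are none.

NE set: (A,Q,Y), (C,P,Y)

(A,P,X): not NE [P1→D gives 7>4; P2→Q gives 3>2]
(A,P,Y): not NE [P1→C gives 11>3; P2→Q gives 6>1; P3→X gives 4>0]
(A,Q,X): not NE [P3→Y gives 9>4]
(A,Q,Y): NE
(B,P,X): not NE [P1→D gives 7>0; P3→Y gives 8>1]
(B,P,Y): not NE [P1→C gives 11>9; P2→Q gives 9>4]
(B,Q,X): not NE [P1→A gives 6>3; P2→P gives 6>4]
(B,Q,Y): not NE [P1→D gives 9>1; P3→X gives 9>0]
(C,P,X): not NE [P2→Q gives 9>8]
(C,P,Y): NE
(C,Q,X): not NE [P1→A gives 6>5; P3→Y gives 2>1]
(C,Q,Y): not NE [P1→D gives 9>7]
(D,P,X): not NE [P3→Y gives 11>9]
(D,P,Y): not NE [P1→C gives 11>3]
(D,Q,X): not NE [P1→A gives 6>0; P2→P gives 2>1]
(D,Q,Y): not NE [P2→P gives 7>5; P3→X gives 9>3]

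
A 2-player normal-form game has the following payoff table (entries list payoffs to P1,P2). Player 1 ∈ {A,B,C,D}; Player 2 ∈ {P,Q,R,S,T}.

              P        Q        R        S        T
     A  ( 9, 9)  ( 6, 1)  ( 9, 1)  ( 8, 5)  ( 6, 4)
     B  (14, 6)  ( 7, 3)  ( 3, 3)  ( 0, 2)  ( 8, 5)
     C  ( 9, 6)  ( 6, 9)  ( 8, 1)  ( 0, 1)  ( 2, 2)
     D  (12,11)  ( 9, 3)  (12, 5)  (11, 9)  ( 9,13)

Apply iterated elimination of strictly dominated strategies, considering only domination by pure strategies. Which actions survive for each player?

P1 drop A (D beats it: P:12>9 Q:9>6 R:12>9 S:11>8 T:9>6)
P1 drop C (D beats it: P:12>9 Q:9>6 R:12>8 S:11>0 T:9>2)
P2 drop Q (P beats it: B:6>3 D:11>3)
P2 drop R (P beats it: B:6>3 D:11>5)
P2 drop S (P beats it: B:6>2 D:11>9)
P1→{B,D} P2→{P,T}

Remaining: P1:{B,D} P2:{P,T}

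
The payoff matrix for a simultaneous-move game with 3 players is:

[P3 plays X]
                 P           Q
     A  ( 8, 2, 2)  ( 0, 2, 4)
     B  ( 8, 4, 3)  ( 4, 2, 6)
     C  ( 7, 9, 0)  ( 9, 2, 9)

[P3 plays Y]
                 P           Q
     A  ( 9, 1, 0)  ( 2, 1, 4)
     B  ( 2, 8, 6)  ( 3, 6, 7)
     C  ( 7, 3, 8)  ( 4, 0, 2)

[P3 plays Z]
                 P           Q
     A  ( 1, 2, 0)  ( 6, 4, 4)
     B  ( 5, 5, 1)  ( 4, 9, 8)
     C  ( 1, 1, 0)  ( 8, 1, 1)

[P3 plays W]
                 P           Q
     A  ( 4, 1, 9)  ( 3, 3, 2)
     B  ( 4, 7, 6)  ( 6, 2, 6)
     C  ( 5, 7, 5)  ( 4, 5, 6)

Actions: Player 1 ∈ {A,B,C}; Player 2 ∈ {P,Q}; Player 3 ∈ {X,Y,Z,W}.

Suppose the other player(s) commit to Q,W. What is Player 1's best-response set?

u_1(A vs Q,W) = 3
u_1(B vs Q,W) = 6
u_1(C vs Q,W) = 4
max payoff 6 at {B}

BR_1 = {B}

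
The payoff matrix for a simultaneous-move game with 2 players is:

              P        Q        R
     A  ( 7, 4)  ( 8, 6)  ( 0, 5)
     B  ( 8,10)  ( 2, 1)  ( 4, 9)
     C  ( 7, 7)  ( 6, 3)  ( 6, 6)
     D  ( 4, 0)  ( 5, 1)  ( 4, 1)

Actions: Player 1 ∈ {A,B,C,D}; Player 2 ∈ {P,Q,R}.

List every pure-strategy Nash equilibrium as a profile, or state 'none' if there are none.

NE set: (A,Q), (B,P)

(A,P): not NE [P1→B gives 8>7; P2→Q gives 6>4]
(A,Q): NE
(A,R): not NE [P1→C gives 6>0; P2→Q gives 6>5]
(B,P): NE
(B,Q): not NE [P1→A gives 8>2; P2→P gives 10>1]
(B,R): not NE [P1→C gives 6>4; P2→P gives 10>9]
(C,P): not NE [P1→B gives 8>7]
(C,Q): not NE [P1→A gives 8>6; P2→P gives 7>3]
(C,R): not NE [P2→P gives 7>6]
(D,P): not NE [P1→B gives 8>4; P2→R gives 1>0]
(D,Q): not NE [P1→A gives 8>5]
(D,R): not NE [P1→C gives 6>4]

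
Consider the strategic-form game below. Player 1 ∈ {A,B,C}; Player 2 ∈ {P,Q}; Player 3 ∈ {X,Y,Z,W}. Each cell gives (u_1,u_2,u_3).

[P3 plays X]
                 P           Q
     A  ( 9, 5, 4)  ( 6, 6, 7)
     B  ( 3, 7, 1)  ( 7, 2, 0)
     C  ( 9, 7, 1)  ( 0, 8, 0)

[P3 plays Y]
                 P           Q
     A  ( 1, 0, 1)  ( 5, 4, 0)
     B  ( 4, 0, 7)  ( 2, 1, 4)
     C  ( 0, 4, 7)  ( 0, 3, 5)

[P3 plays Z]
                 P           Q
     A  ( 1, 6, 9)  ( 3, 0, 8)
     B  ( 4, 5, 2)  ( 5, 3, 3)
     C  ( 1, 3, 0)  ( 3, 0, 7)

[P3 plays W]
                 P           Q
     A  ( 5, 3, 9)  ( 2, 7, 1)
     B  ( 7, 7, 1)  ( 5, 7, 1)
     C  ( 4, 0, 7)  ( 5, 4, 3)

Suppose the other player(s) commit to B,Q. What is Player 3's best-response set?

u_3(X vs B,Q) = 0
u_3(Y vs B,Q) = 4
u_3(Z vs B,Q) = 3
u_3(W vs B,Q) = 1
max payoff 4 at {Y}

argmax u_3 = {Y}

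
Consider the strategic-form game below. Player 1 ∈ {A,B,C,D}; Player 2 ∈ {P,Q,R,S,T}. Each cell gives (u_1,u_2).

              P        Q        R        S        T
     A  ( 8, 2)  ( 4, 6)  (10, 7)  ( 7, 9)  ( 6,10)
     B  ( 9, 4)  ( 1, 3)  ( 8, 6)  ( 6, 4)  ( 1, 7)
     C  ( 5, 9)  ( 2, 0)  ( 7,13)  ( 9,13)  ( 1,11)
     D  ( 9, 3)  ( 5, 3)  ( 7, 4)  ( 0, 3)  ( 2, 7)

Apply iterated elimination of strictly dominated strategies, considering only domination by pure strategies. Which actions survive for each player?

P2 drop P (R beats it: A:7>2 B:6>4 C:13>9 D:4>3)
P1 drop B (A beats it: Q:4>1 R:10>8 S:7>6 T:6>1)
P2 drop Q (R beats it: A:7>6 C:13>0 D:4>3)
P1 drop D (A beats it: R:10>7 S:7>0 T:6>2)
P1→{A,C} P2→{R,S,T}

IESDS → P1:{A,C} P2:{R,S,T}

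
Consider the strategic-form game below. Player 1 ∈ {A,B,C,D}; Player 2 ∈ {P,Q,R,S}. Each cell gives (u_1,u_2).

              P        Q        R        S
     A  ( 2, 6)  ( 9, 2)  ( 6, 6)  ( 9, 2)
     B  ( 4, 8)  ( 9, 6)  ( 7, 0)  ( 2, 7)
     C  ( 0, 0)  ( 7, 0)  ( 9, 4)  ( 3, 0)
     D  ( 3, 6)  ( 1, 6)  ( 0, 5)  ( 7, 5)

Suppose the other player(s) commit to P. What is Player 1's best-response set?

u_1(A vs P) = 2
u_1(B vs P) = 4
u_1(C vs P) = 0
u_1(D vs P) = 3
max payoff 4 at {B}

P1 best: {B}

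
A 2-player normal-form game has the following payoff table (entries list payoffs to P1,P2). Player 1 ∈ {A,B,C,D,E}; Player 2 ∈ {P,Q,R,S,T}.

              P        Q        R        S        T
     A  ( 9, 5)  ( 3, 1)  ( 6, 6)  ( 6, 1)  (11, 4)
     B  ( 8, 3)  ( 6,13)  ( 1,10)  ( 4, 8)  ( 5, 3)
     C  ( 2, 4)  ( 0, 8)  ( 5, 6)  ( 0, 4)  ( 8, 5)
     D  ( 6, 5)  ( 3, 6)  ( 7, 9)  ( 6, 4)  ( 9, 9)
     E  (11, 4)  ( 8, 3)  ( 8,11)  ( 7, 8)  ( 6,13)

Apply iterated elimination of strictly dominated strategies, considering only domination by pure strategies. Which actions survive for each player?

P1 drop B (E beats it: P:11>8 Q:8>6 R:8>1 S:7>4 T:6>5)
P1 drop C (A beats it: P:9>2 Q:3>0 R:6>5 S:6>0 T:11>8)
P2 drop P (R beats it: A:6>5 D:9>5 E:11>4)
P2 drop Q (R beats it: A:6>1 D:9>6 E:11>3)
P2 drop S (R beats it: A:6>1 D:9>4 E:11>8)
P1→{A,D,E} P2→{R,T}

IESDS → P1:{A,D,E} P2:{R,T}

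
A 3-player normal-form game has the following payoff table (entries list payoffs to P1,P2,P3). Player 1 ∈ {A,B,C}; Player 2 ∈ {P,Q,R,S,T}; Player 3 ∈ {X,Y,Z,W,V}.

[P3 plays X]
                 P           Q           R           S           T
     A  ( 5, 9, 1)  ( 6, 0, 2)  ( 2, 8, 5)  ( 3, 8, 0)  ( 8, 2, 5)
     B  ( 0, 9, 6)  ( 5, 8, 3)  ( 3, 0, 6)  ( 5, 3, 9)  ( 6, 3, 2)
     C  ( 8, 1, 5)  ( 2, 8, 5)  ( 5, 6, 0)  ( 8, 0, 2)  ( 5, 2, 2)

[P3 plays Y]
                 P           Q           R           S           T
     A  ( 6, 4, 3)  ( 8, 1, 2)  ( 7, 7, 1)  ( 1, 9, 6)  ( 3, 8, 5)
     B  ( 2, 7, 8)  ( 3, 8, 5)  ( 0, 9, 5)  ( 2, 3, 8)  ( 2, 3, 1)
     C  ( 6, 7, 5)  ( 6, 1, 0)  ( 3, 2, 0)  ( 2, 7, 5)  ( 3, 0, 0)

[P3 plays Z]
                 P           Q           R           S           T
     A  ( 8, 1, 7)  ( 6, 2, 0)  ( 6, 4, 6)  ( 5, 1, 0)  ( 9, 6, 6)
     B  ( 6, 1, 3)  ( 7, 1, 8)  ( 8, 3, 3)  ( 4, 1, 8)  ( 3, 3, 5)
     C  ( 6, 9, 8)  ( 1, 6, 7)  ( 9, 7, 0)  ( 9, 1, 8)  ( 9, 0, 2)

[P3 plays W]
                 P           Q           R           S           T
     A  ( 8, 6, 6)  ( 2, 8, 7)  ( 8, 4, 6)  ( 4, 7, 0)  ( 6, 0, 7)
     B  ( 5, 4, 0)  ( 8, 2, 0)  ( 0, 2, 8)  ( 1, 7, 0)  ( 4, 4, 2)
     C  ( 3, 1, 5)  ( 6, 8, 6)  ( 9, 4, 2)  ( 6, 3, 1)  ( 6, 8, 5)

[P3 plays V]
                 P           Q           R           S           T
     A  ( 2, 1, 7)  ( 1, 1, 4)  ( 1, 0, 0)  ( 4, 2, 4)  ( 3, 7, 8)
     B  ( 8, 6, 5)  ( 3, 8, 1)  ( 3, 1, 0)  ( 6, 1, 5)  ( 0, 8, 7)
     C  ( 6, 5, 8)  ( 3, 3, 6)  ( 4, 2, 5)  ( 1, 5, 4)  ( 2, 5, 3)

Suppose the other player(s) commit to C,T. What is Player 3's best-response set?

u_3(X vs C,T) = 2
u_3(Y vs C,T) = 0
u_3(Z vs C,T) = 2
u_3(W vs C,T) = 5
u_3(V vs C,T) = 3
max payoff 5 at {W}

BR_3 = {W}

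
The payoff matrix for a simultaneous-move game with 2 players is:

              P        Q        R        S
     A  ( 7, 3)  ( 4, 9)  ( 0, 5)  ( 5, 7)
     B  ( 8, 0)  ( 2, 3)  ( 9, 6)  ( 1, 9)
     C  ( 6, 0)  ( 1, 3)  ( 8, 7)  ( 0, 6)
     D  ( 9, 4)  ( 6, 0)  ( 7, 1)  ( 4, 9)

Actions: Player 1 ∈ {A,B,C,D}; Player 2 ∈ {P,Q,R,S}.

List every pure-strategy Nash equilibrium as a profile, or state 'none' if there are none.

Equilibria: none

(A,P): not NE [P1→D gives 9>7; P2→Q gives 9>3]
(A,Q): not NE [P1→D gives 6>4]
(A,R): not NE [P1→B gives 9>0; P2→Q gives 9>5]
(A,S): not NE [P2→Q gives 9>7]
(B,P): not NE [P1→D gives 9>8; P2→S gives 9>0]
(B,Q): not NE [P1→D gives 6>2; P2→S gives 9>3]
(B,R): not NE [P2→S gives 9>6]
(B,S): not NE [P1→A gives 5>1]
(C,P): not NE [P1→D gives 9>6; P2→R gives 7>0]
(C,Q): not NE [P1→D gives 6>1; P2→R gives 7>3]
(C,R): not NE [P1→B gives 9>8]
(C,S): not NE [P1→A gives 5>0; P2→R gives 7>6]
(D,P): not NE [P2→S gives 9>4]
(D,Q): not NE [P2→S gives 9>0]
(D,R): not NE [P1→B gives 9>7; P2→S gives 9>1]
(D,S): not NE [P1→A gives 5>4]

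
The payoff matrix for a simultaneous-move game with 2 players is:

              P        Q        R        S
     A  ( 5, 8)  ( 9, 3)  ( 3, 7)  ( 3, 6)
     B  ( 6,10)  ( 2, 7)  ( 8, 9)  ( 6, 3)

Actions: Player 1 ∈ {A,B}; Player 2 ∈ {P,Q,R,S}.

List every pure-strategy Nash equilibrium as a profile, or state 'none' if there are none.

Nash profiles: (B,P)

(A,P): not NE [P1→B gives 6>5]
(A,Q): not NE [P2→P gives 8>3]
(A,R): not NE [P1→B gives 8>3; P2→P gives 8>7]
(A,S): not NE [P1→B gives 6>3; P2→P gives 8>6]
(B,P): NE
(B,Q): not NE [P1→A gives 9>2; P2→P gives 10>7]
(B,R): not NE [P2→P gives 10>9]
(B,S): not NE [P2→P gives 10>3]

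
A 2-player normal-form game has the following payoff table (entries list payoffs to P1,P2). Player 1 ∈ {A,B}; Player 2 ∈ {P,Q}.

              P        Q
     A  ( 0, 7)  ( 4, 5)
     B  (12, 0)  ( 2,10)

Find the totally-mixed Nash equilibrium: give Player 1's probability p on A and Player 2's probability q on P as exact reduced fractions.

P1 mixes 5/6 on A; P2 mixes 1/7 on P

P1 indiff ⇒ q·0+(1-q)·4 = q·12+(1-q)·2 ⇒ q(-12) = (1-q)(-2) ⇒ q = 1/7
P2 indiff ⇒ p·7+(1-p)·0 = p·5+(1-p)·10 ⇒ p(2) = (1-p)(10) ⇒ p = 5/6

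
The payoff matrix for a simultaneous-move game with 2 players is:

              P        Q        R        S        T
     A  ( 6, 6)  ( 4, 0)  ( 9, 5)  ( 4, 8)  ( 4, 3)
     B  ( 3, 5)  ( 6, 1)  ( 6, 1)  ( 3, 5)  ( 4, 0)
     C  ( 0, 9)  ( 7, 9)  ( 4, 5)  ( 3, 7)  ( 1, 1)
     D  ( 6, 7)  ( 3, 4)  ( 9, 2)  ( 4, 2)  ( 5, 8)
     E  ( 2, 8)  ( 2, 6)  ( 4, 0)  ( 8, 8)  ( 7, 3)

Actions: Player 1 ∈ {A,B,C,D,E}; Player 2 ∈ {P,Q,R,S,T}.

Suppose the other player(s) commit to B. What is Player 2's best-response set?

u_2(P vs B) = 5
u_2(Q vs B) = 1
u_2(R vs B) = 1
u_2(S vs B) = 5
u_2(T vs B) = 0
max payoff 5 at {P,S}

BR_2 = {P,S}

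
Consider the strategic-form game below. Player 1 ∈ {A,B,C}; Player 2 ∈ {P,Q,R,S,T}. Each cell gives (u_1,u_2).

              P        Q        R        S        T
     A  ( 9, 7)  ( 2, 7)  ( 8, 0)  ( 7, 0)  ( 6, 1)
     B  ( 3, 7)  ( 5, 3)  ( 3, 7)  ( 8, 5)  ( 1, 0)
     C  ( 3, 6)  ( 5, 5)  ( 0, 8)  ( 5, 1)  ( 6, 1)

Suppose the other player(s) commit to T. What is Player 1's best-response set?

BR_1 = {A,C}

u_1(A vs T) = 6
u_1(B vs T) = 1
u_1(C vs T) = 6
max payoff 6 at {A,C}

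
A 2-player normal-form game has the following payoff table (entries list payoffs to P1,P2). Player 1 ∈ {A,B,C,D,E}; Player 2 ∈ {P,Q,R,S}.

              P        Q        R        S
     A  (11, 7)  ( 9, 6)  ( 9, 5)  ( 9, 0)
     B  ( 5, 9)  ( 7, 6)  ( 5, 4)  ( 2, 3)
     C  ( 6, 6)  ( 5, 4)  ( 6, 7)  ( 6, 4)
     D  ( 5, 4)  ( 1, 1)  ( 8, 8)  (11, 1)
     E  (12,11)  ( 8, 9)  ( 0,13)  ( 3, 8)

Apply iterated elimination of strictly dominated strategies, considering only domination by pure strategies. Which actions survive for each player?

P1 drop B (A beats it: P:11>5 Q:9>7 R:9>5 S:9>2)
P1 drop C (A beats it: P:11>6 Q:9>5 R:9>6 S:9>6)
P2 drop Q (P beats it: A:7>6 D:4>1 E:11>9)
P2 drop S (P beats it: A:7>0 D:4>1 E:11>8)
P1 drop D (A beats it: P:11>5 R:9>8)
P1→{A,E} P2→{P,R}

Survivors P1:{A,E} P2:{P,R}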